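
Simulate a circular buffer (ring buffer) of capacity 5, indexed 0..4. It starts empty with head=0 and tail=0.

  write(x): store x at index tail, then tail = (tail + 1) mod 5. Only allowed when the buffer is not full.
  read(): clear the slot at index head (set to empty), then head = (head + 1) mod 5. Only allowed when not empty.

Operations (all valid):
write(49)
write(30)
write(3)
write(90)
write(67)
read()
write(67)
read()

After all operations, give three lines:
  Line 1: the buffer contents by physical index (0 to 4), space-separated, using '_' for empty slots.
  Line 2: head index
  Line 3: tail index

write(49): buf=[49 _ _ _ _], head=0, tail=1, size=1
write(30): buf=[49 30 _ _ _], head=0, tail=2, size=2
write(3): buf=[49 30 3 _ _], head=0, tail=3, size=3
write(90): buf=[49 30 3 90 _], head=0, tail=4, size=4
write(67): buf=[49 30 3 90 67], head=0, tail=0, size=5
read(): buf=[_ 30 3 90 67], head=1, tail=0, size=4
write(67): buf=[67 30 3 90 67], head=1, tail=1, size=5
read(): buf=[67 _ 3 90 67], head=2, tail=1, size=4

Answer: 67 _ 3 90 67
2
1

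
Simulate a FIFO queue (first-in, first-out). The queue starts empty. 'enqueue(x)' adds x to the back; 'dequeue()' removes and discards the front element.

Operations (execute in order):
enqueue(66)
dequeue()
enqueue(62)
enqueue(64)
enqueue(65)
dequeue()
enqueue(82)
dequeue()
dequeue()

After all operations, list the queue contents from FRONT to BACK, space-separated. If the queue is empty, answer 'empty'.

Answer: 82

Derivation:
enqueue(66): [66]
dequeue(): []
enqueue(62): [62]
enqueue(64): [62, 64]
enqueue(65): [62, 64, 65]
dequeue(): [64, 65]
enqueue(82): [64, 65, 82]
dequeue(): [65, 82]
dequeue(): [82]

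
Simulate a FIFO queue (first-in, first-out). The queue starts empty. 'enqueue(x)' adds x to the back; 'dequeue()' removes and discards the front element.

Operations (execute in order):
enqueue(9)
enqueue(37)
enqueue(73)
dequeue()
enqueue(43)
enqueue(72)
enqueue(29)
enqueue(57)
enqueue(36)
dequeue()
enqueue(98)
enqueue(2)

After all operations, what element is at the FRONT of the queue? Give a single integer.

Answer: 73

Derivation:
enqueue(9): queue = [9]
enqueue(37): queue = [9, 37]
enqueue(73): queue = [9, 37, 73]
dequeue(): queue = [37, 73]
enqueue(43): queue = [37, 73, 43]
enqueue(72): queue = [37, 73, 43, 72]
enqueue(29): queue = [37, 73, 43, 72, 29]
enqueue(57): queue = [37, 73, 43, 72, 29, 57]
enqueue(36): queue = [37, 73, 43, 72, 29, 57, 36]
dequeue(): queue = [73, 43, 72, 29, 57, 36]
enqueue(98): queue = [73, 43, 72, 29, 57, 36, 98]
enqueue(2): queue = [73, 43, 72, 29, 57, 36, 98, 2]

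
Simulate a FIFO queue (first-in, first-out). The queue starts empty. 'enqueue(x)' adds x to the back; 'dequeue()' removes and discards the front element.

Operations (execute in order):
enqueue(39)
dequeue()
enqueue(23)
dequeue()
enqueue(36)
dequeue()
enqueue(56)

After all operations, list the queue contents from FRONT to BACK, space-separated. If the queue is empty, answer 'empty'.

enqueue(39): [39]
dequeue(): []
enqueue(23): [23]
dequeue(): []
enqueue(36): [36]
dequeue(): []
enqueue(56): [56]

Answer: 56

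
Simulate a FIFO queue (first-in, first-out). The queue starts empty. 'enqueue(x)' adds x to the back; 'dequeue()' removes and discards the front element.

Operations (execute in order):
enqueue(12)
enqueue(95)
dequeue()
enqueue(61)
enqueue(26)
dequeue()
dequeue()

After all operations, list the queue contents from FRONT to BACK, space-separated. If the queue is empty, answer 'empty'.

enqueue(12): [12]
enqueue(95): [12, 95]
dequeue(): [95]
enqueue(61): [95, 61]
enqueue(26): [95, 61, 26]
dequeue(): [61, 26]
dequeue(): [26]

Answer: 26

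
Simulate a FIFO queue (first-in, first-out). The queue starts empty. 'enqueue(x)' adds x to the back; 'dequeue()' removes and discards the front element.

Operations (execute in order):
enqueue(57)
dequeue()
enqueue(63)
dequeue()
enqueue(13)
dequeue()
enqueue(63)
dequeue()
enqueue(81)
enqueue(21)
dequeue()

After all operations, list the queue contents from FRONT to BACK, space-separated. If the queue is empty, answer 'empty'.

Answer: 21

Derivation:
enqueue(57): [57]
dequeue(): []
enqueue(63): [63]
dequeue(): []
enqueue(13): [13]
dequeue(): []
enqueue(63): [63]
dequeue(): []
enqueue(81): [81]
enqueue(21): [81, 21]
dequeue(): [21]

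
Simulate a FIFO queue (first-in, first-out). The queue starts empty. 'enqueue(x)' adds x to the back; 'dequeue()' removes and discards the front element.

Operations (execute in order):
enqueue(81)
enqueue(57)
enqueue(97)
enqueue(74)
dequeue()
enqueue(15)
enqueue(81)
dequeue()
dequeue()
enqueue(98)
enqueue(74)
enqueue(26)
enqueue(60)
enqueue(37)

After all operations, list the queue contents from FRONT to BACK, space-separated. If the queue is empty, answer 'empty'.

Answer: 74 15 81 98 74 26 60 37

Derivation:
enqueue(81): [81]
enqueue(57): [81, 57]
enqueue(97): [81, 57, 97]
enqueue(74): [81, 57, 97, 74]
dequeue(): [57, 97, 74]
enqueue(15): [57, 97, 74, 15]
enqueue(81): [57, 97, 74, 15, 81]
dequeue(): [97, 74, 15, 81]
dequeue(): [74, 15, 81]
enqueue(98): [74, 15, 81, 98]
enqueue(74): [74, 15, 81, 98, 74]
enqueue(26): [74, 15, 81, 98, 74, 26]
enqueue(60): [74, 15, 81, 98, 74, 26, 60]
enqueue(37): [74, 15, 81, 98, 74, 26, 60, 37]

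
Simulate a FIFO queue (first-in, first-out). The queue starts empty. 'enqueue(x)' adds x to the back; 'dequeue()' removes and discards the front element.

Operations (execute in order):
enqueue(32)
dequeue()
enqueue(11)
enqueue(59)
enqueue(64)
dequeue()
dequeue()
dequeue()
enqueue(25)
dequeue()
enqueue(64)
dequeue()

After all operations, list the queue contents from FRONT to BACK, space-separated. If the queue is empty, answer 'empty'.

Answer: empty

Derivation:
enqueue(32): [32]
dequeue(): []
enqueue(11): [11]
enqueue(59): [11, 59]
enqueue(64): [11, 59, 64]
dequeue(): [59, 64]
dequeue(): [64]
dequeue(): []
enqueue(25): [25]
dequeue(): []
enqueue(64): [64]
dequeue(): []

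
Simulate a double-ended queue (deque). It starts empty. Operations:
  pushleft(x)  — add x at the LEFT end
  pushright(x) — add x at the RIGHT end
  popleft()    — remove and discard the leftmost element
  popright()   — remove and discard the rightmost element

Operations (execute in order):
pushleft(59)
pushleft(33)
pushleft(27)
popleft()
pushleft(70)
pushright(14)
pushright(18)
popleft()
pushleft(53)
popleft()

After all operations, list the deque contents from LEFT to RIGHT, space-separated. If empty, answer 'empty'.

pushleft(59): [59]
pushleft(33): [33, 59]
pushleft(27): [27, 33, 59]
popleft(): [33, 59]
pushleft(70): [70, 33, 59]
pushright(14): [70, 33, 59, 14]
pushright(18): [70, 33, 59, 14, 18]
popleft(): [33, 59, 14, 18]
pushleft(53): [53, 33, 59, 14, 18]
popleft(): [33, 59, 14, 18]

Answer: 33 59 14 18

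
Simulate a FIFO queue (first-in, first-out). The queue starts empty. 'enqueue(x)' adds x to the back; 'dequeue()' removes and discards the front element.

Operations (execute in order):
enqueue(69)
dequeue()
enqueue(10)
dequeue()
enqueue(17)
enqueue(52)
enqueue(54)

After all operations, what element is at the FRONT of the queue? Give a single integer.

Answer: 17

Derivation:
enqueue(69): queue = [69]
dequeue(): queue = []
enqueue(10): queue = [10]
dequeue(): queue = []
enqueue(17): queue = [17]
enqueue(52): queue = [17, 52]
enqueue(54): queue = [17, 52, 54]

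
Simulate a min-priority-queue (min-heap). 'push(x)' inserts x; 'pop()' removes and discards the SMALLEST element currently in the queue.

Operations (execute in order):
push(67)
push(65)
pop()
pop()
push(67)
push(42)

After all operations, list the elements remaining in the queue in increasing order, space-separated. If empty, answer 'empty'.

push(67): heap contents = [67]
push(65): heap contents = [65, 67]
pop() → 65: heap contents = [67]
pop() → 67: heap contents = []
push(67): heap contents = [67]
push(42): heap contents = [42, 67]

Answer: 42 67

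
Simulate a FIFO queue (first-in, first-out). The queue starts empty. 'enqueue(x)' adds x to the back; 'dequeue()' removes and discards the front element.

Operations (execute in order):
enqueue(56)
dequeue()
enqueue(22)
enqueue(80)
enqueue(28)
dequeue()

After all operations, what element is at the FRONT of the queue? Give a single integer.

enqueue(56): queue = [56]
dequeue(): queue = []
enqueue(22): queue = [22]
enqueue(80): queue = [22, 80]
enqueue(28): queue = [22, 80, 28]
dequeue(): queue = [80, 28]

Answer: 80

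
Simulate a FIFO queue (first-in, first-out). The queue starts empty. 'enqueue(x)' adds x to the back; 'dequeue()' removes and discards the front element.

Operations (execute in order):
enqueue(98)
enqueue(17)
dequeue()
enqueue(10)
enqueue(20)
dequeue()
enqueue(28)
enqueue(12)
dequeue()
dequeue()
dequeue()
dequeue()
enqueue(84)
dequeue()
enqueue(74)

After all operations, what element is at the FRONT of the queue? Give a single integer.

enqueue(98): queue = [98]
enqueue(17): queue = [98, 17]
dequeue(): queue = [17]
enqueue(10): queue = [17, 10]
enqueue(20): queue = [17, 10, 20]
dequeue(): queue = [10, 20]
enqueue(28): queue = [10, 20, 28]
enqueue(12): queue = [10, 20, 28, 12]
dequeue(): queue = [20, 28, 12]
dequeue(): queue = [28, 12]
dequeue(): queue = [12]
dequeue(): queue = []
enqueue(84): queue = [84]
dequeue(): queue = []
enqueue(74): queue = [74]

Answer: 74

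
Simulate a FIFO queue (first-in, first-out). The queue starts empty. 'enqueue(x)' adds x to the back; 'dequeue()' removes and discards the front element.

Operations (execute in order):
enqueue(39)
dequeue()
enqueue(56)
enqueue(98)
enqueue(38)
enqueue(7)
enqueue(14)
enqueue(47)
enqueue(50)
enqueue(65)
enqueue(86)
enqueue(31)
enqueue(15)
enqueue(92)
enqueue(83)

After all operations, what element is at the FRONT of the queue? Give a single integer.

enqueue(39): queue = [39]
dequeue(): queue = []
enqueue(56): queue = [56]
enqueue(98): queue = [56, 98]
enqueue(38): queue = [56, 98, 38]
enqueue(7): queue = [56, 98, 38, 7]
enqueue(14): queue = [56, 98, 38, 7, 14]
enqueue(47): queue = [56, 98, 38, 7, 14, 47]
enqueue(50): queue = [56, 98, 38, 7, 14, 47, 50]
enqueue(65): queue = [56, 98, 38, 7, 14, 47, 50, 65]
enqueue(86): queue = [56, 98, 38, 7, 14, 47, 50, 65, 86]
enqueue(31): queue = [56, 98, 38, 7, 14, 47, 50, 65, 86, 31]
enqueue(15): queue = [56, 98, 38, 7, 14, 47, 50, 65, 86, 31, 15]
enqueue(92): queue = [56, 98, 38, 7, 14, 47, 50, 65, 86, 31, 15, 92]
enqueue(83): queue = [56, 98, 38, 7, 14, 47, 50, 65, 86, 31, 15, 92, 83]

Answer: 56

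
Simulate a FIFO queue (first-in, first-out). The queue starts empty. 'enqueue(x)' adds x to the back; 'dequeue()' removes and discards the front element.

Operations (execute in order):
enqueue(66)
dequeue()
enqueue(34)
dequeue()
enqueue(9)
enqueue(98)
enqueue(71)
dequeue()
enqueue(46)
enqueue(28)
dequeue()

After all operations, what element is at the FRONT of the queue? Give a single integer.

enqueue(66): queue = [66]
dequeue(): queue = []
enqueue(34): queue = [34]
dequeue(): queue = []
enqueue(9): queue = [9]
enqueue(98): queue = [9, 98]
enqueue(71): queue = [9, 98, 71]
dequeue(): queue = [98, 71]
enqueue(46): queue = [98, 71, 46]
enqueue(28): queue = [98, 71, 46, 28]
dequeue(): queue = [71, 46, 28]

Answer: 71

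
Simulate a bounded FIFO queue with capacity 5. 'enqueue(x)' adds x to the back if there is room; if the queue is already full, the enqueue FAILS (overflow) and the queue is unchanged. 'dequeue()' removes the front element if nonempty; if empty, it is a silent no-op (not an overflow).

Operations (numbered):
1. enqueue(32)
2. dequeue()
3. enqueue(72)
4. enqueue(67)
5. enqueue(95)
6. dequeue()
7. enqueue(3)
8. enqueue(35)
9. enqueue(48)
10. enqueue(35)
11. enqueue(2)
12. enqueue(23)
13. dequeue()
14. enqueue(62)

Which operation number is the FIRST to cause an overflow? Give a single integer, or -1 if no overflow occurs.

1. enqueue(32): size=1
2. dequeue(): size=0
3. enqueue(72): size=1
4. enqueue(67): size=2
5. enqueue(95): size=3
6. dequeue(): size=2
7. enqueue(3): size=3
8. enqueue(35): size=4
9. enqueue(48): size=5
10. enqueue(35): size=5=cap → OVERFLOW (fail)
11. enqueue(2): size=5=cap → OVERFLOW (fail)
12. enqueue(23): size=5=cap → OVERFLOW (fail)
13. dequeue(): size=4
14. enqueue(62): size=5

Answer: 10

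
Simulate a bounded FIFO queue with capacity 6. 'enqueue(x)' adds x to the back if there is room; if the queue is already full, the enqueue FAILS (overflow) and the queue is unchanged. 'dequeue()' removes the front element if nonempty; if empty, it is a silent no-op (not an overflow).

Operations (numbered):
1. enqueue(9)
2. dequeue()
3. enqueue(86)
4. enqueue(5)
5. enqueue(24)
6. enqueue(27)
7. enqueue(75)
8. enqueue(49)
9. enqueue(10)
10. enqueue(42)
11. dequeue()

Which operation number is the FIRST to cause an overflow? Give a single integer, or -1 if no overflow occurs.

Answer: 9

Derivation:
1. enqueue(9): size=1
2. dequeue(): size=0
3. enqueue(86): size=1
4. enqueue(5): size=2
5. enqueue(24): size=3
6. enqueue(27): size=4
7. enqueue(75): size=5
8. enqueue(49): size=6
9. enqueue(10): size=6=cap → OVERFLOW (fail)
10. enqueue(42): size=6=cap → OVERFLOW (fail)
11. dequeue(): size=5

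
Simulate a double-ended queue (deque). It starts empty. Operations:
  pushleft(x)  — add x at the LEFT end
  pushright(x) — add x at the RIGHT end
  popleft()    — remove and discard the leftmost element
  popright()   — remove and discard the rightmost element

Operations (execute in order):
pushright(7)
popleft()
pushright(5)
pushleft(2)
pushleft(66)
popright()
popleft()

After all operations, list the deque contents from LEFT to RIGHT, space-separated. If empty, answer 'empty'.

pushright(7): [7]
popleft(): []
pushright(5): [5]
pushleft(2): [2, 5]
pushleft(66): [66, 2, 5]
popright(): [66, 2]
popleft(): [2]

Answer: 2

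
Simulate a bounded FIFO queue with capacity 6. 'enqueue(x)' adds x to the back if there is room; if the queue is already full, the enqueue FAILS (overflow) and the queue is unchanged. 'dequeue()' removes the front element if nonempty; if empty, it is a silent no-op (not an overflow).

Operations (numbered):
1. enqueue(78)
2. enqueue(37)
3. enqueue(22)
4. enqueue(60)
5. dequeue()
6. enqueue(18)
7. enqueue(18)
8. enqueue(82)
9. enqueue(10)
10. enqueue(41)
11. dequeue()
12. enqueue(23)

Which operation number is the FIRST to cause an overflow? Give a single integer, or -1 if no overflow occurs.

Answer: 9

Derivation:
1. enqueue(78): size=1
2. enqueue(37): size=2
3. enqueue(22): size=3
4. enqueue(60): size=4
5. dequeue(): size=3
6. enqueue(18): size=4
7. enqueue(18): size=5
8. enqueue(82): size=6
9. enqueue(10): size=6=cap → OVERFLOW (fail)
10. enqueue(41): size=6=cap → OVERFLOW (fail)
11. dequeue(): size=5
12. enqueue(23): size=6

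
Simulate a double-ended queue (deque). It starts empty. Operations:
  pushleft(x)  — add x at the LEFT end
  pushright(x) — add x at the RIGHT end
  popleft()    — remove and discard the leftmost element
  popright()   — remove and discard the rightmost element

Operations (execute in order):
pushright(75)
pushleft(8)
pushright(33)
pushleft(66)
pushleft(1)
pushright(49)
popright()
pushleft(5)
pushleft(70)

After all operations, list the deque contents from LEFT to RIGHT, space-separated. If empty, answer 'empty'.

Answer: 70 5 1 66 8 75 33

Derivation:
pushright(75): [75]
pushleft(8): [8, 75]
pushright(33): [8, 75, 33]
pushleft(66): [66, 8, 75, 33]
pushleft(1): [1, 66, 8, 75, 33]
pushright(49): [1, 66, 8, 75, 33, 49]
popright(): [1, 66, 8, 75, 33]
pushleft(5): [5, 1, 66, 8, 75, 33]
pushleft(70): [70, 5, 1, 66, 8, 75, 33]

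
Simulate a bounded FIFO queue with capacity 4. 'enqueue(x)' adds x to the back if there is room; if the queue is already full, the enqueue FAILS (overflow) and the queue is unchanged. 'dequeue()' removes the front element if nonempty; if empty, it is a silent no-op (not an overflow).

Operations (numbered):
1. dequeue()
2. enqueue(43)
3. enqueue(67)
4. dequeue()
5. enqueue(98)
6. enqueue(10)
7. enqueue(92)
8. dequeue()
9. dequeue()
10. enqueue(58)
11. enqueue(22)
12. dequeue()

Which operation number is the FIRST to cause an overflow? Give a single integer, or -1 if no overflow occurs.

Answer: -1

Derivation:
1. dequeue(): empty, no-op, size=0
2. enqueue(43): size=1
3. enqueue(67): size=2
4. dequeue(): size=1
5. enqueue(98): size=2
6. enqueue(10): size=3
7. enqueue(92): size=4
8. dequeue(): size=3
9. dequeue(): size=2
10. enqueue(58): size=3
11. enqueue(22): size=4
12. dequeue(): size=3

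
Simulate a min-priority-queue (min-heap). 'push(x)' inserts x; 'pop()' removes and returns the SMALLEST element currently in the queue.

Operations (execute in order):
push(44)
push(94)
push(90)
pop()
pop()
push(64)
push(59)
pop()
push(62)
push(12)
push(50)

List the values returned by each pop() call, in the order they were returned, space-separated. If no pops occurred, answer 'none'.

Answer: 44 90 59

Derivation:
push(44): heap contents = [44]
push(94): heap contents = [44, 94]
push(90): heap contents = [44, 90, 94]
pop() → 44: heap contents = [90, 94]
pop() → 90: heap contents = [94]
push(64): heap contents = [64, 94]
push(59): heap contents = [59, 64, 94]
pop() → 59: heap contents = [64, 94]
push(62): heap contents = [62, 64, 94]
push(12): heap contents = [12, 62, 64, 94]
push(50): heap contents = [12, 50, 62, 64, 94]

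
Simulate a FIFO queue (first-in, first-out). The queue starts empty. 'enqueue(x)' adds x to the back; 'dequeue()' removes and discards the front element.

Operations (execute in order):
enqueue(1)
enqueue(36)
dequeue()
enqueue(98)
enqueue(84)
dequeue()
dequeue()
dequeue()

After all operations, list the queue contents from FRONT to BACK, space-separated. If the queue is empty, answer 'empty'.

enqueue(1): [1]
enqueue(36): [1, 36]
dequeue(): [36]
enqueue(98): [36, 98]
enqueue(84): [36, 98, 84]
dequeue(): [98, 84]
dequeue(): [84]
dequeue(): []

Answer: empty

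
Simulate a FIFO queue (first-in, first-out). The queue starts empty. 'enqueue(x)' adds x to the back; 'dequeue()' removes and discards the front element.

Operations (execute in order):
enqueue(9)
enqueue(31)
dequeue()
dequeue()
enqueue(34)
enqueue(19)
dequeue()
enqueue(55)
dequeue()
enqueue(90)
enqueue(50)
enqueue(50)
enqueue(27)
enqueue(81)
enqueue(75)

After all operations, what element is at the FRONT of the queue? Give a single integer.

enqueue(9): queue = [9]
enqueue(31): queue = [9, 31]
dequeue(): queue = [31]
dequeue(): queue = []
enqueue(34): queue = [34]
enqueue(19): queue = [34, 19]
dequeue(): queue = [19]
enqueue(55): queue = [19, 55]
dequeue(): queue = [55]
enqueue(90): queue = [55, 90]
enqueue(50): queue = [55, 90, 50]
enqueue(50): queue = [55, 90, 50, 50]
enqueue(27): queue = [55, 90, 50, 50, 27]
enqueue(81): queue = [55, 90, 50, 50, 27, 81]
enqueue(75): queue = [55, 90, 50, 50, 27, 81, 75]

Answer: 55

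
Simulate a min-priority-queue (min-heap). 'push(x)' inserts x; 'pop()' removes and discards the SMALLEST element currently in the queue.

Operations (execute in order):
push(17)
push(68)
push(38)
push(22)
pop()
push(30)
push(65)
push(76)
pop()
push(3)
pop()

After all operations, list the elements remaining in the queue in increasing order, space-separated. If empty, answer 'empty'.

push(17): heap contents = [17]
push(68): heap contents = [17, 68]
push(38): heap contents = [17, 38, 68]
push(22): heap contents = [17, 22, 38, 68]
pop() → 17: heap contents = [22, 38, 68]
push(30): heap contents = [22, 30, 38, 68]
push(65): heap contents = [22, 30, 38, 65, 68]
push(76): heap contents = [22, 30, 38, 65, 68, 76]
pop() → 22: heap contents = [30, 38, 65, 68, 76]
push(3): heap contents = [3, 30, 38, 65, 68, 76]
pop() → 3: heap contents = [30, 38, 65, 68, 76]

Answer: 30 38 65 68 76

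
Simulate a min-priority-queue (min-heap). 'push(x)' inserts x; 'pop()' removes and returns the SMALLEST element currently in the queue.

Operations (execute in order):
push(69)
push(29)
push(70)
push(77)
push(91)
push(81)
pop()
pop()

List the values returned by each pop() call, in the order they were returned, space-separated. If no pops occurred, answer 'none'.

push(69): heap contents = [69]
push(29): heap contents = [29, 69]
push(70): heap contents = [29, 69, 70]
push(77): heap contents = [29, 69, 70, 77]
push(91): heap contents = [29, 69, 70, 77, 91]
push(81): heap contents = [29, 69, 70, 77, 81, 91]
pop() → 29: heap contents = [69, 70, 77, 81, 91]
pop() → 69: heap contents = [70, 77, 81, 91]

Answer: 29 69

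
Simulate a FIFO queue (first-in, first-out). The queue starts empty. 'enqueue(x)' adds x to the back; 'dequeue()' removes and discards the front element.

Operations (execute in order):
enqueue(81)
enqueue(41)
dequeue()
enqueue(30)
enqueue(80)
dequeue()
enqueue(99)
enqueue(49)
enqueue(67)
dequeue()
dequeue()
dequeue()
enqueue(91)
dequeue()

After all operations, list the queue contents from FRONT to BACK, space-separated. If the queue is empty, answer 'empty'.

Answer: 67 91

Derivation:
enqueue(81): [81]
enqueue(41): [81, 41]
dequeue(): [41]
enqueue(30): [41, 30]
enqueue(80): [41, 30, 80]
dequeue(): [30, 80]
enqueue(99): [30, 80, 99]
enqueue(49): [30, 80, 99, 49]
enqueue(67): [30, 80, 99, 49, 67]
dequeue(): [80, 99, 49, 67]
dequeue(): [99, 49, 67]
dequeue(): [49, 67]
enqueue(91): [49, 67, 91]
dequeue(): [67, 91]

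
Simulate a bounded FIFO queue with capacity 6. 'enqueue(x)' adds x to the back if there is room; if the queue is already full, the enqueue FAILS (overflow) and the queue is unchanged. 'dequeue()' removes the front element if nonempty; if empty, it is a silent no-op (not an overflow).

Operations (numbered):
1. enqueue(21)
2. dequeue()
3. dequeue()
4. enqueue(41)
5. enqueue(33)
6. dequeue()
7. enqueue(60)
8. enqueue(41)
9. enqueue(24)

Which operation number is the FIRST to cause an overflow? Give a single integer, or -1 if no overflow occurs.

Answer: -1

Derivation:
1. enqueue(21): size=1
2. dequeue(): size=0
3. dequeue(): empty, no-op, size=0
4. enqueue(41): size=1
5. enqueue(33): size=2
6. dequeue(): size=1
7. enqueue(60): size=2
8. enqueue(41): size=3
9. enqueue(24): size=4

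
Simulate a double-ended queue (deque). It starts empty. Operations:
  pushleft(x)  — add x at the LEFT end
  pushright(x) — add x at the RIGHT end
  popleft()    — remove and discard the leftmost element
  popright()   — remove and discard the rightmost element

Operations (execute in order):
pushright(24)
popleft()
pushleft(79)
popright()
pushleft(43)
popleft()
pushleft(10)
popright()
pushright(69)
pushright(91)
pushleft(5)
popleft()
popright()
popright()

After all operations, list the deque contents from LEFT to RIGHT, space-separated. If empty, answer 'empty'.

Answer: empty

Derivation:
pushright(24): [24]
popleft(): []
pushleft(79): [79]
popright(): []
pushleft(43): [43]
popleft(): []
pushleft(10): [10]
popright(): []
pushright(69): [69]
pushright(91): [69, 91]
pushleft(5): [5, 69, 91]
popleft(): [69, 91]
popright(): [69]
popright(): []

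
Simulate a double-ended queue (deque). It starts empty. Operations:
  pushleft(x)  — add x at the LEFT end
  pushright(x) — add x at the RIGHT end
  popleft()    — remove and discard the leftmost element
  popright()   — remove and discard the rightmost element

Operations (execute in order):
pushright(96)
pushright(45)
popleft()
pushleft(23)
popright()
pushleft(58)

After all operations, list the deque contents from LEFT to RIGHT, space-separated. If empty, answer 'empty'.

Answer: 58 23

Derivation:
pushright(96): [96]
pushright(45): [96, 45]
popleft(): [45]
pushleft(23): [23, 45]
popright(): [23]
pushleft(58): [58, 23]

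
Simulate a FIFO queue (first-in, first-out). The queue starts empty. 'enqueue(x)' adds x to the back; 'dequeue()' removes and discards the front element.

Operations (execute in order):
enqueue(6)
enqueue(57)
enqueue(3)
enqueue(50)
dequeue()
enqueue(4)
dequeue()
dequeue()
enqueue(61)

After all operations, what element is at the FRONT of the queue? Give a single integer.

enqueue(6): queue = [6]
enqueue(57): queue = [6, 57]
enqueue(3): queue = [6, 57, 3]
enqueue(50): queue = [6, 57, 3, 50]
dequeue(): queue = [57, 3, 50]
enqueue(4): queue = [57, 3, 50, 4]
dequeue(): queue = [3, 50, 4]
dequeue(): queue = [50, 4]
enqueue(61): queue = [50, 4, 61]

Answer: 50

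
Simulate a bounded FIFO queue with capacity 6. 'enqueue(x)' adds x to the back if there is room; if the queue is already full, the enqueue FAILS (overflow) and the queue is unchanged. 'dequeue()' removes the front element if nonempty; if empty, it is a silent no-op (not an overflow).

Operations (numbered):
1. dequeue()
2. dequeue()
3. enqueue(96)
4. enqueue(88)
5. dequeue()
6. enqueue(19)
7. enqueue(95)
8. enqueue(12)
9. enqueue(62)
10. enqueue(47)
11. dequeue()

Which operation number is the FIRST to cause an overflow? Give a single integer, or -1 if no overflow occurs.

1. dequeue(): empty, no-op, size=0
2. dequeue(): empty, no-op, size=0
3. enqueue(96): size=1
4. enqueue(88): size=2
5. dequeue(): size=1
6. enqueue(19): size=2
7. enqueue(95): size=3
8. enqueue(12): size=4
9. enqueue(62): size=5
10. enqueue(47): size=6
11. dequeue(): size=5

Answer: -1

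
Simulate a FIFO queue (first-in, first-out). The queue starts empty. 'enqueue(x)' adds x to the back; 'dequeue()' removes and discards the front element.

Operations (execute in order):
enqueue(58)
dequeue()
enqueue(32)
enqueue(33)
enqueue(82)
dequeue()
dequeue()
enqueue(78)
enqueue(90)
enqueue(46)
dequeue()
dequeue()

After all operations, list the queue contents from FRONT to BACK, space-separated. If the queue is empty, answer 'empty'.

Answer: 90 46

Derivation:
enqueue(58): [58]
dequeue(): []
enqueue(32): [32]
enqueue(33): [32, 33]
enqueue(82): [32, 33, 82]
dequeue(): [33, 82]
dequeue(): [82]
enqueue(78): [82, 78]
enqueue(90): [82, 78, 90]
enqueue(46): [82, 78, 90, 46]
dequeue(): [78, 90, 46]
dequeue(): [90, 46]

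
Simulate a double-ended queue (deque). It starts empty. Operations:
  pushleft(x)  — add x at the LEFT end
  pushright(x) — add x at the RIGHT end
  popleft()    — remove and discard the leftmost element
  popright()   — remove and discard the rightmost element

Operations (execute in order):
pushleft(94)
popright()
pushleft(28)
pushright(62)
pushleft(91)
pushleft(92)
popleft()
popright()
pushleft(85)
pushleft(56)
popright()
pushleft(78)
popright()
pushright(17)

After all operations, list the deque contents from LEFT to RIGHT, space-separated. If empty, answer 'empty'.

pushleft(94): [94]
popright(): []
pushleft(28): [28]
pushright(62): [28, 62]
pushleft(91): [91, 28, 62]
pushleft(92): [92, 91, 28, 62]
popleft(): [91, 28, 62]
popright(): [91, 28]
pushleft(85): [85, 91, 28]
pushleft(56): [56, 85, 91, 28]
popright(): [56, 85, 91]
pushleft(78): [78, 56, 85, 91]
popright(): [78, 56, 85]
pushright(17): [78, 56, 85, 17]

Answer: 78 56 85 17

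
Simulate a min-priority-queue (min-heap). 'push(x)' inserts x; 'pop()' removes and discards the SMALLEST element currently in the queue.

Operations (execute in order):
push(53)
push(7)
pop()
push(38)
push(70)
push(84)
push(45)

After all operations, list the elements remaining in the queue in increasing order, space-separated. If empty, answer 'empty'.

Answer: 38 45 53 70 84

Derivation:
push(53): heap contents = [53]
push(7): heap contents = [7, 53]
pop() → 7: heap contents = [53]
push(38): heap contents = [38, 53]
push(70): heap contents = [38, 53, 70]
push(84): heap contents = [38, 53, 70, 84]
push(45): heap contents = [38, 45, 53, 70, 84]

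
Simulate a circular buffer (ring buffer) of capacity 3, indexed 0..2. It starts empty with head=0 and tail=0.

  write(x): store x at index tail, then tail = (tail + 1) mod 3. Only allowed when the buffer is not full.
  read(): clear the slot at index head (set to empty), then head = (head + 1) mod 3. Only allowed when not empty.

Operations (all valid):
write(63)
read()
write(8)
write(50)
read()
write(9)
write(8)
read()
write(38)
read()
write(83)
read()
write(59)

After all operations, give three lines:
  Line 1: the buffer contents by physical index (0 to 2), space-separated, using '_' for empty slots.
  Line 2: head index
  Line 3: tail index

Answer: 83 59 38
2
2

Derivation:
write(63): buf=[63 _ _], head=0, tail=1, size=1
read(): buf=[_ _ _], head=1, tail=1, size=0
write(8): buf=[_ 8 _], head=1, tail=2, size=1
write(50): buf=[_ 8 50], head=1, tail=0, size=2
read(): buf=[_ _ 50], head=2, tail=0, size=1
write(9): buf=[9 _ 50], head=2, tail=1, size=2
write(8): buf=[9 8 50], head=2, tail=2, size=3
read(): buf=[9 8 _], head=0, tail=2, size=2
write(38): buf=[9 8 38], head=0, tail=0, size=3
read(): buf=[_ 8 38], head=1, tail=0, size=2
write(83): buf=[83 8 38], head=1, tail=1, size=3
read(): buf=[83 _ 38], head=2, tail=1, size=2
write(59): buf=[83 59 38], head=2, tail=2, size=3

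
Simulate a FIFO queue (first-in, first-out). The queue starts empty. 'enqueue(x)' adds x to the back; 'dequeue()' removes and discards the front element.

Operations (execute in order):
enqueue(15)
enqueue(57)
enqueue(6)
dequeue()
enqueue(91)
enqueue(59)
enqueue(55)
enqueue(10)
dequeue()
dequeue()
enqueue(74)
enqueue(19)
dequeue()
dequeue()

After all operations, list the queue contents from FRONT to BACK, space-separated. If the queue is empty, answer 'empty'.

Answer: 55 10 74 19

Derivation:
enqueue(15): [15]
enqueue(57): [15, 57]
enqueue(6): [15, 57, 6]
dequeue(): [57, 6]
enqueue(91): [57, 6, 91]
enqueue(59): [57, 6, 91, 59]
enqueue(55): [57, 6, 91, 59, 55]
enqueue(10): [57, 6, 91, 59, 55, 10]
dequeue(): [6, 91, 59, 55, 10]
dequeue(): [91, 59, 55, 10]
enqueue(74): [91, 59, 55, 10, 74]
enqueue(19): [91, 59, 55, 10, 74, 19]
dequeue(): [59, 55, 10, 74, 19]
dequeue(): [55, 10, 74, 19]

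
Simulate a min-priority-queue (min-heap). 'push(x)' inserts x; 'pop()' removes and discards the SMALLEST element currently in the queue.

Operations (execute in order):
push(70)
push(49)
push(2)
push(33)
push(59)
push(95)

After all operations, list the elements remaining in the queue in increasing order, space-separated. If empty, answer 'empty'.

Answer: 2 33 49 59 70 95

Derivation:
push(70): heap contents = [70]
push(49): heap contents = [49, 70]
push(2): heap contents = [2, 49, 70]
push(33): heap contents = [2, 33, 49, 70]
push(59): heap contents = [2, 33, 49, 59, 70]
push(95): heap contents = [2, 33, 49, 59, 70, 95]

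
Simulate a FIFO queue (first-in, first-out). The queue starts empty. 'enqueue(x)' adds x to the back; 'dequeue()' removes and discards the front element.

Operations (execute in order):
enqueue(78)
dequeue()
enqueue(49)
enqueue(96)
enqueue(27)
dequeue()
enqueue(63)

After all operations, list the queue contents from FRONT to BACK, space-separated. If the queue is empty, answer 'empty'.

Answer: 96 27 63

Derivation:
enqueue(78): [78]
dequeue(): []
enqueue(49): [49]
enqueue(96): [49, 96]
enqueue(27): [49, 96, 27]
dequeue(): [96, 27]
enqueue(63): [96, 27, 63]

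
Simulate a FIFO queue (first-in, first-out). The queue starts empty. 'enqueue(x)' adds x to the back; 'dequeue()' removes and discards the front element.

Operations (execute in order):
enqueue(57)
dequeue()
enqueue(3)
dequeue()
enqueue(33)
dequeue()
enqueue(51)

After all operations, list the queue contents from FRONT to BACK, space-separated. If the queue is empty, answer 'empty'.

Answer: 51

Derivation:
enqueue(57): [57]
dequeue(): []
enqueue(3): [3]
dequeue(): []
enqueue(33): [33]
dequeue(): []
enqueue(51): [51]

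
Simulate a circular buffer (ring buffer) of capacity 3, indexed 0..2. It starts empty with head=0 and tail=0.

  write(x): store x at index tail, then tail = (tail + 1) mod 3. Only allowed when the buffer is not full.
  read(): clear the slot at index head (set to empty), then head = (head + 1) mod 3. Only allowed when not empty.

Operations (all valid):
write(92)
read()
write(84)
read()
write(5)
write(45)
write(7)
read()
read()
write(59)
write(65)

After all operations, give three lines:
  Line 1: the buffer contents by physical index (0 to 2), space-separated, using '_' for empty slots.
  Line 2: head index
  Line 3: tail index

write(92): buf=[92 _ _], head=0, tail=1, size=1
read(): buf=[_ _ _], head=1, tail=1, size=0
write(84): buf=[_ 84 _], head=1, tail=2, size=1
read(): buf=[_ _ _], head=2, tail=2, size=0
write(5): buf=[_ _ 5], head=2, tail=0, size=1
write(45): buf=[45 _ 5], head=2, tail=1, size=2
write(7): buf=[45 7 5], head=2, tail=2, size=3
read(): buf=[45 7 _], head=0, tail=2, size=2
read(): buf=[_ 7 _], head=1, tail=2, size=1
write(59): buf=[_ 7 59], head=1, tail=0, size=2
write(65): buf=[65 7 59], head=1, tail=1, size=3

Answer: 65 7 59
1
1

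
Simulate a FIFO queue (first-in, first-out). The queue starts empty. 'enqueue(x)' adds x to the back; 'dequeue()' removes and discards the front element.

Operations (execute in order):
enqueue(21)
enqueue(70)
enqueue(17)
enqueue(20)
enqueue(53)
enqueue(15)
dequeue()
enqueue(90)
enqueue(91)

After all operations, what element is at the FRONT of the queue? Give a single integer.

Answer: 70

Derivation:
enqueue(21): queue = [21]
enqueue(70): queue = [21, 70]
enqueue(17): queue = [21, 70, 17]
enqueue(20): queue = [21, 70, 17, 20]
enqueue(53): queue = [21, 70, 17, 20, 53]
enqueue(15): queue = [21, 70, 17, 20, 53, 15]
dequeue(): queue = [70, 17, 20, 53, 15]
enqueue(90): queue = [70, 17, 20, 53, 15, 90]
enqueue(91): queue = [70, 17, 20, 53, 15, 90, 91]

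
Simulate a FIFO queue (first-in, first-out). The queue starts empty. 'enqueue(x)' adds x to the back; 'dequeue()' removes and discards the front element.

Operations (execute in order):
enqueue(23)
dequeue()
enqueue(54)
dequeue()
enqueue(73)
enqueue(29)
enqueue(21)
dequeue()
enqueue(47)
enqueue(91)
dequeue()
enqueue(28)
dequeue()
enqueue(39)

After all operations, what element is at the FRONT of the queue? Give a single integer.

enqueue(23): queue = [23]
dequeue(): queue = []
enqueue(54): queue = [54]
dequeue(): queue = []
enqueue(73): queue = [73]
enqueue(29): queue = [73, 29]
enqueue(21): queue = [73, 29, 21]
dequeue(): queue = [29, 21]
enqueue(47): queue = [29, 21, 47]
enqueue(91): queue = [29, 21, 47, 91]
dequeue(): queue = [21, 47, 91]
enqueue(28): queue = [21, 47, 91, 28]
dequeue(): queue = [47, 91, 28]
enqueue(39): queue = [47, 91, 28, 39]

Answer: 47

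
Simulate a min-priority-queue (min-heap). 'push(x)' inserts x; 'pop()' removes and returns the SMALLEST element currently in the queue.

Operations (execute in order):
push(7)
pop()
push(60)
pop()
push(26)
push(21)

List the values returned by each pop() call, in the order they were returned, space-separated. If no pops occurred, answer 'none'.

push(7): heap contents = [7]
pop() → 7: heap contents = []
push(60): heap contents = [60]
pop() → 60: heap contents = []
push(26): heap contents = [26]
push(21): heap contents = [21, 26]

Answer: 7 60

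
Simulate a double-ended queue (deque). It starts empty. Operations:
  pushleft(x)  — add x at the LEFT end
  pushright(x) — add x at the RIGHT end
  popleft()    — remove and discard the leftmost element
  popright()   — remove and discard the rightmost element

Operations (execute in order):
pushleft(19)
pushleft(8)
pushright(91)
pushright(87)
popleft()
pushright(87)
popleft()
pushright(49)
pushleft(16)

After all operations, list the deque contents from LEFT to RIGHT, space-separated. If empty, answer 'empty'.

Answer: 16 91 87 87 49

Derivation:
pushleft(19): [19]
pushleft(8): [8, 19]
pushright(91): [8, 19, 91]
pushright(87): [8, 19, 91, 87]
popleft(): [19, 91, 87]
pushright(87): [19, 91, 87, 87]
popleft(): [91, 87, 87]
pushright(49): [91, 87, 87, 49]
pushleft(16): [16, 91, 87, 87, 49]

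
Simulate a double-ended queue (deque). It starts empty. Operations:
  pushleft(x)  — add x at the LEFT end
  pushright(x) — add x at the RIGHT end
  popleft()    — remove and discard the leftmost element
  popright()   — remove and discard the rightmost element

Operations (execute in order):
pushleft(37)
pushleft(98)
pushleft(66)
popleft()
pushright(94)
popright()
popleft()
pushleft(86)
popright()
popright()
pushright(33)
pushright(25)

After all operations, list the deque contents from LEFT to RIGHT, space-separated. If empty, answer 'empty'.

pushleft(37): [37]
pushleft(98): [98, 37]
pushleft(66): [66, 98, 37]
popleft(): [98, 37]
pushright(94): [98, 37, 94]
popright(): [98, 37]
popleft(): [37]
pushleft(86): [86, 37]
popright(): [86]
popright(): []
pushright(33): [33]
pushright(25): [33, 25]

Answer: 33 25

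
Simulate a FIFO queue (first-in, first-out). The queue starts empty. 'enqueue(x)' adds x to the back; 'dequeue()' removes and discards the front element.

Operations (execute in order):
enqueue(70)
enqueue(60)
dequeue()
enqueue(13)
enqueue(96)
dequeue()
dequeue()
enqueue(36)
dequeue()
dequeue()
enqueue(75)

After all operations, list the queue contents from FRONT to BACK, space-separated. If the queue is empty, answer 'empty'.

Answer: 75

Derivation:
enqueue(70): [70]
enqueue(60): [70, 60]
dequeue(): [60]
enqueue(13): [60, 13]
enqueue(96): [60, 13, 96]
dequeue(): [13, 96]
dequeue(): [96]
enqueue(36): [96, 36]
dequeue(): [36]
dequeue(): []
enqueue(75): [75]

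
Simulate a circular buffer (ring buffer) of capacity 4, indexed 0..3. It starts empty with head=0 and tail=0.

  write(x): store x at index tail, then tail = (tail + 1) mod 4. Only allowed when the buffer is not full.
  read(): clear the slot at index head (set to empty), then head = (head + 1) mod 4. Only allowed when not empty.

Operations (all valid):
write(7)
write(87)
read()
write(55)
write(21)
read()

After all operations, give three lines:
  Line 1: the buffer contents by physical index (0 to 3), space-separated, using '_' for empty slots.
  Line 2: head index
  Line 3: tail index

Answer: _ _ 55 21
2
0

Derivation:
write(7): buf=[7 _ _ _], head=0, tail=1, size=1
write(87): buf=[7 87 _ _], head=0, tail=2, size=2
read(): buf=[_ 87 _ _], head=1, tail=2, size=1
write(55): buf=[_ 87 55 _], head=1, tail=3, size=2
write(21): buf=[_ 87 55 21], head=1, tail=0, size=3
read(): buf=[_ _ 55 21], head=2, tail=0, size=2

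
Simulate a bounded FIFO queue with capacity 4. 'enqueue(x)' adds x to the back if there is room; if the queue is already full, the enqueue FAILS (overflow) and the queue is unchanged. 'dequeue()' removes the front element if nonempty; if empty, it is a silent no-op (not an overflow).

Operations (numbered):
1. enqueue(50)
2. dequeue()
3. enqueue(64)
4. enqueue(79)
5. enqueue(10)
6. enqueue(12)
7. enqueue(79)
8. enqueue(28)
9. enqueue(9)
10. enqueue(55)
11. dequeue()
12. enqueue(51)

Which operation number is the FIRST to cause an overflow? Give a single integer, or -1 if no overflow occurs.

Answer: 7

Derivation:
1. enqueue(50): size=1
2. dequeue(): size=0
3. enqueue(64): size=1
4. enqueue(79): size=2
5. enqueue(10): size=3
6. enqueue(12): size=4
7. enqueue(79): size=4=cap → OVERFLOW (fail)
8. enqueue(28): size=4=cap → OVERFLOW (fail)
9. enqueue(9): size=4=cap → OVERFLOW (fail)
10. enqueue(55): size=4=cap → OVERFLOW (fail)
11. dequeue(): size=3
12. enqueue(51): size=4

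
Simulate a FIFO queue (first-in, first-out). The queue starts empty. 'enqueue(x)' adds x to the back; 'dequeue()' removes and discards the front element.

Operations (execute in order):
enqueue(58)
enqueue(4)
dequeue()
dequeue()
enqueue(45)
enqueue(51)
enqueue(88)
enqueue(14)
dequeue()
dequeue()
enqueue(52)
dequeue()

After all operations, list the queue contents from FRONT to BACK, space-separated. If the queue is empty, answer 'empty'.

Answer: 14 52

Derivation:
enqueue(58): [58]
enqueue(4): [58, 4]
dequeue(): [4]
dequeue(): []
enqueue(45): [45]
enqueue(51): [45, 51]
enqueue(88): [45, 51, 88]
enqueue(14): [45, 51, 88, 14]
dequeue(): [51, 88, 14]
dequeue(): [88, 14]
enqueue(52): [88, 14, 52]
dequeue(): [14, 52]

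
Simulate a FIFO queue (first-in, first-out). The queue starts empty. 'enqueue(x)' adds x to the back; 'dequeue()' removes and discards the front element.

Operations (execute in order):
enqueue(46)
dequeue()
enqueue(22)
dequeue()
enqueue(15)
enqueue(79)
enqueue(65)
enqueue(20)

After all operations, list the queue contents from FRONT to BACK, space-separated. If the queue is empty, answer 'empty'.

enqueue(46): [46]
dequeue(): []
enqueue(22): [22]
dequeue(): []
enqueue(15): [15]
enqueue(79): [15, 79]
enqueue(65): [15, 79, 65]
enqueue(20): [15, 79, 65, 20]

Answer: 15 79 65 20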